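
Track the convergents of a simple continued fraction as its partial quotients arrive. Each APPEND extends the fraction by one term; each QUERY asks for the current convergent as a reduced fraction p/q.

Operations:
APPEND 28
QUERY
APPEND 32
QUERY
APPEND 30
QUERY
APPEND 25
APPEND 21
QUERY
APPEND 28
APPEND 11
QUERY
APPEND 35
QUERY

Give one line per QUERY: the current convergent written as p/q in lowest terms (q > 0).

APPEND 28: p_0 = 28·1 + 0 = 28, q_0 = 28·0 + 1 = 1 → 28/1
APPEND 32: p_1 = 32·28 + 1 = 897, q_1 = 32·1 + 0 = 32 → 897/32
APPEND 30: p_2 = 30·897 + 28 = 26938, q_2 = 30·32 + 1 = 961 → 26938/961
APPEND 25: p_3 = 25·26938 + 897 = 674347, q_3 = 25·961 + 32 = 24057 → 674347/24057
APPEND 21: p_4 = 21·674347 + 26938 = 14188225, q_4 = 21·24057 + 961 = 506158 → 14188225/506158
APPEND 28: p_5 = 28·14188225 + 674347 = 397944647, q_5 = 28·506158 + 24057 = 14196481 → 397944647/14196481
APPEND 11: p_6 = 11·397944647 + 14188225 = 4391579342, q_6 = 11·14196481 + 506158 = 156667449 → 4391579342/156667449
APPEND 35: p_7 = 35·4391579342 + 397944647 = 154103221617, q_7 = 35·156667449 + 14196481 = 5497557196 → 154103221617/5497557196

28/1
897/32
26938/961
14188225/506158
4391579342/156667449
154103221617/5497557196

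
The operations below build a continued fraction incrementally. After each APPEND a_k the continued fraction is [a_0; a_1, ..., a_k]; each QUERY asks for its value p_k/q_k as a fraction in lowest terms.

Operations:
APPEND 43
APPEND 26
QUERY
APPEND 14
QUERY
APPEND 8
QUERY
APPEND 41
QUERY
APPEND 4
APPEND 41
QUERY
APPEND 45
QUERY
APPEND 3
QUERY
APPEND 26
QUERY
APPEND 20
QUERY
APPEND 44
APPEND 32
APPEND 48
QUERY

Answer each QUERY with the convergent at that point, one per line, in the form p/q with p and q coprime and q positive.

APPEND 43: p_0 = 43·1 + 0 = 43, q_0 = 43·0 + 1 = 1 → 43/1
APPEND 26: p_1 = 26·43 + 1 = 1119, q_1 = 26·1 + 0 = 26 → 1119/26
APPEND 14: p_2 = 14·1119 + 43 = 15709, q_2 = 14·26 + 1 = 365 → 15709/365
APPEND 8: p_3 = 8·15709 + 1119 = 126791, q_3 = 8·365 + 26 = 2946 → 126791/2946
APPEND 41: p_4 = 41·126791 + 15709 = 5214140, q_4 = 41·2946 + 365 = 121151 → 5214140/121151
APPEND 4: p_5 = 4·5214140 + 126791 = 20983351, q_5 = 4·121151 + 2946 = 487550 → 20983351/487550
APPEND 41: p_6 = 41·20983351 + 5214140 = 865531531, q_6 = 41·487550 + 121151 = 20110701 → 865531531/20110701
APPEND 45: p_7 = 45·865531531 + 20983351 = 38969902246, q_7 = 45·20110701 + 487550 = 905469095 → 38969902246/905469095
APPEND 3: p_8 = 3·38969902246 + 865531531 = 117775238269, q_8 = 3·905469095 + 20110701 = 2736517986 → 117775238269/2736517986
APPEND 26: p_9 = 26·117775238269 + 38969902246 = 3101126097240, q_9 = 26·2736517986 + 905469095 = 72054936731 → 3101126097240/72054936731
APPEND 20: p_10 = 20·3101126097240 + 117775238269 = 62140297183069, q_10 = 20·72054936731 + 2736517986 = 1443835252606 → 62140297183069/1443835252606
APPEND 44: p_11 = 44·62140297183069 + 3101126097240 = 2737274202152276, q_11 = 44·1443835252606 + 72054936731 = 63600806051395 → 2737274202152276/63600806051395
APPEND 32: p_12 = 32·2737274202152276 + 62140297183069 = 87654914766055901, q_12 = 32·63600806051395 + 1443835252606 = 2036669628897246 → 87654914766055901/2036669628897246
APPEND 48: p_13 = 48·87654914766055901 + 2737274202152276 = 4210173182972835524, q_13 = 48·2036669628897246 + 63600806051395 = 97823742993119203 → 4210173182972835524/97823742993119203

1119/26
15709/365
126791/2946
5214140/121151
865531531/20110701
38969902246/905469095
117775238269/2736517986
3101126097240/72054936731
62140297183069/1443835252606
4210173182972835524/97823742993119203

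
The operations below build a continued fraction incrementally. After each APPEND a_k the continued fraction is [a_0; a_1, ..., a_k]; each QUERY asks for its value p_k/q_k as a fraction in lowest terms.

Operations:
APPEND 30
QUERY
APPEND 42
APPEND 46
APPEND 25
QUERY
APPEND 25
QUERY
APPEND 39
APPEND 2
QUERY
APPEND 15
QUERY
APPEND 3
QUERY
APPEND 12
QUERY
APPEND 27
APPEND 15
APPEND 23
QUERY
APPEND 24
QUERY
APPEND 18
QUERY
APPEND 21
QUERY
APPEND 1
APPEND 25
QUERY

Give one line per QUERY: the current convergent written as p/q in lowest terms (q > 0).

APPEND 30: p_0 = 30·1 + 0 = 30, q_0 = 30·0 + 1 = 1 → 30/1
APPEND 42: p_1 = 42·30 + 1 = 1261, q_1 = 42·1 + 0 = 42 → 1261/42
APPEND 46: p_2 = 46·1261 + 30 = 58036, q_2 = 46·42 + 1 = 1933 → 58036/1933
APPEND 25: p_3 = 25·58036 + 1261 = 1452161, q_3 = 25·1933 + 42 = 48367 → 1452161/48367
APPEND 25: p_4 = 25·1452161 + 58036 = 36362061, q_4 = 25·48367 + 1933 = 1211108 → 36362061/1211108
APPEND 39: p_5 = 39·36362061 + 1452161 = 1419572540, q_5 = 39·1211108 + 48367 = 47281579 → 1419572540/47281579
APPEND 2: p_6 = 2·1419572540 + 36362061 = 2875507141, q_6 = 2·47281579 + 1211108 = 95774266 → 2875507141/95774266
APPEND 15: p_7 = 15·2875507141 + 1419572540 = 44552179655, q_7 = 15·95774266 + 47281579 = 1483895569 → 44552179655/1483895569
APPEND 3: p_8 = 3·44552179655 + 2875507141 = 136532046106, q_8 = 3·1483895569 + 95774266 = 4547460973 → 136532046106/4547460973
APPEND 12: p_9 = 12·136532046106 + 44552179655 = 1682936732927, q_9 = 12·4547460973 + 1483895569 = 56053427245 → 1682936732927/56053427245
APPEND 27: p_10 = 27·1682936732927 + 136532046106 = 45575823835135, q_10 = 27·56053427245 + 4547460973 = 1517989996588 → 45575823835135/1517989996588
APPEND 15: p_11 = 15·45575823835135 + 1682936732927 = 685320294259952, q_11 = 15·1517989996588 + 56053427245 = 22825903376065 → 685320294259952/22825903376065
APPEND 23: p_12 = 23·685320294259952 + 45575823835135 = 15807942591814031, q_12 = 23·22825903376065 + 1517989996588 = 526513767646083 → 15807942591814031/526513767646083
APPEND 24: p_13 = 24·15807942591814031 + 685320294259952 = 380075942497796696, q_13 = 24·526513767646083 + 22825903376065 = 12659156326882057 → 380075942497796696/12659156326882057
APPEND 18: p_14 = 18·380075942497796696 + 15807942591814031 = 6857174907552154559, q_14 = 18·12659156326882057 + 526513767646083 = 228391327651523109 → 6857174907552154559/228391327651523109
APPEND 21: p_15 = 21·6857174907552154559 + 380075942497796696 = 144380749001093042435, q_15 = 21·228391327651523109 + 12659156326882057 = 4808877037008867346 → 144380749001093042435/4808877037008867346
APPEND 1: p_16 = 1·144380749001093042435 + 6857174907552154559 = 151237923908645196994, q_16 = 1·4808877037008867346 + 228391327651523109 = 5037268364660390455 → 151237923908645196994/5037268364660390455
APPEND 25: p_17 = 25·151237923908645196994 + 144380749001093042435 = 3925328846717222967285, q_17 = 25·5037268364660390455 + 4808877037008867346 = 130740586153518628721 → 3925328846717222967285/130740586153518628721

30/1
1452161/48367
36362061/1211108
2875507141/95774266
44552179655/1483895569
136532046106/4547460973
1682936732927/56053427245
15807942591814031/526513767646083
380075942497796696/12659156326882057
6857174907552154559/228391327651523109
144380749001093042435/4808877037008867346
3925328846717222967285/130740586153518628721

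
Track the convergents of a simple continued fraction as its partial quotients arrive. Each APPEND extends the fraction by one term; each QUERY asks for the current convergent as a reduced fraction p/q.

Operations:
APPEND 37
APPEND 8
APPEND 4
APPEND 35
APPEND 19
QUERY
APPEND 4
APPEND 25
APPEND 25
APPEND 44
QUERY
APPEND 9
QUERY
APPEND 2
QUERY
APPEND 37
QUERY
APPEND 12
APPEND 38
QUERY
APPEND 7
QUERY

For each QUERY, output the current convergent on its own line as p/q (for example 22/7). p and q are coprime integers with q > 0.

APPEND 37: p_0 = 37·1 + 0 = 37, q_0 = 37·0 + 1 = 1 → 37/1
APPEND 8: p_1 = 8·37 + 1 = 297, q_1 = 8·1 + 0 = 8 → 297/8
APPEND 4: p_2 = 4·297 + 37 = 1225, q_2 = 4·8 + 1 = 33 → 1225/33
APPEND 35: p_3 = 35·1225 + 297 = 43172, q_3 = 35·33 + 8 = 1163 → 43172/1163
APPEND 19: p_4 = 19·43172 + 1225 = 821493, q_4 = 19·1163 + 33 = 22130 → 821493/22130
APPEND 4: p_5 = 4·821493 + 43172 = 3329144, q_5 = 4·22130 + 1163 = 89683 → 3329144/89683
APPEND 25: p_6 = 25·3329144 + 821493 = 84050093, q_6 = 25·89683 + 22130 = 2264205 → 84050093/2264205
APPEND 25: p_7 = 25·84050093 + 3329144 = 2104581469, q_7 = 25·2264205 + 89683 = 56694808 → 2104581469/56694808
APPEND 44: p_8 = 44·2104581469 + 84050093 = 92685634729, q_8 = 44·56694808 + 2264205 = 2496835757 → 92685634729/2496835757
APPEND 9: p_9 = 9·92685634729 + 2104581469 = 836275294030, q_9 = 9·2496835757 + 56694808 = 22528216621 → 836275294030/22528216621
APPEND 2: p_10 = 2·836275294030 + 92685634729 = 1765236222789, q_10 = 2·22528216621 + 2496835757 = 47553268999 → 1765236222789/47553268999
APPEND 37: p_11 = 37·1765236222789 + 836275294030 = 66150015537223, q_11 = 37·47553268999 + 22528216621 = 1781999169584 → 66150015537223/1781999169584
APPEND 12: p_12 = 12·66150015537223 + 1765236222789 = 795565422669465, q_12 = 12·1781999169584 + 47553268999 = 21431543304007 → 795565422669465/21431543304007
APPEND 38: p_13 = 38·795565422669465 + 66150015537223 = 30297636076976893, q_13 = 38·21431543304007 + 1781999169584 = 816180644721850 → 30297636076976893/816180644721850
APPEND 7: p_14 = 7·30297636076976893 + 795565422669465 = 212879017961507716, q_14 = 7·816180644721850 + 21431543304007 = 5734696056356957 → 212879017961507716/5734696056356957

821493/22130
92685634729/2496835757
836275294030/22528216621
1765236222789/47553268999
66150015537223/1781999169584
30297636076976893/816180644721850
212879017961507716/5734696056356957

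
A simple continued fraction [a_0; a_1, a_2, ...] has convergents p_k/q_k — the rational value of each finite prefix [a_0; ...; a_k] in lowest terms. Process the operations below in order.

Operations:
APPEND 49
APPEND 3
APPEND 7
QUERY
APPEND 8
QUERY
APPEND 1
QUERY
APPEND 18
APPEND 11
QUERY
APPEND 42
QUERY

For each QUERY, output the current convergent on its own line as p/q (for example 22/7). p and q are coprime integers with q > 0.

1085/22
8828/179
9913/201
2069795/41968
87118652/1766453

APPEND 49: p_0 = 49·1 + 0 = 49, q_0 = 49·0 + 1 = 1 → 49/1
APPEND 3: p_1 = 3·49 + 1 = 148, q_1 = 3·1 + 0 = 3 → 148/3
APPEND 7: p_2 = 7·148 + 49 = 1085, q_2 = 7·3 + 1 = 22 → 1085/22
APPEND 8: p_3 = 8·1085 + 148 = 8828, q_3 = 8·22 + 3 = 179 → 8828/179
APPEND 1: p_4 = 1·8828 + 1085 = 9913, q_4 = 1·179 + 22 = 201 → 9913/201
APPEND 18: p_5 = 18·9913 + 8828 = 187262, q_5 = 18·201 + 179 = 3797 → 187262/3797
APPEND 11: p_6 = 11·187262 + 9913 = 2069795, q_6 = 11·3797 + 201 = 41968 → 2069795/41968
APPEND 42: p_7 = 42·2069795 + 187262 = 87118652, q_7 = 42·41968 + 3797 = 1766453 → 87118652/1766453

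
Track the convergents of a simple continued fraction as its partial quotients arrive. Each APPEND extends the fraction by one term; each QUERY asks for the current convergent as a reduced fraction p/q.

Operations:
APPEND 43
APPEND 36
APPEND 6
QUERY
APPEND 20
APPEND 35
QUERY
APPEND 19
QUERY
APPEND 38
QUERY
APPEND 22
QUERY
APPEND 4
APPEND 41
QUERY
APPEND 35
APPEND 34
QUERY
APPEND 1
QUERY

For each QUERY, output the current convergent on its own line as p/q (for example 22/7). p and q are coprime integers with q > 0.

9337/217
6599452/153377
125577877/2918539
4778558778/111057859
105253870993/2446191437
17562809623743/408174959324
20931783259331413/486472834557522
21546907390205168/500768853957469

APPEND 43: p_0 = 43·1 + 0 = 43, q_0 = 43·0 + 1 = 1 → 43/1
APPEND 36: p_1 = 36·43 + 1 = 1549, q_1 = 36·1 + 0 = 36 → 1549/36
APPEND 6: p_2 = 6·1549 + 43 = 9337, q_2 = 6·36 + 1 = 217 → 9337/217
APPEND 20: p_3 = 20·9337 + 1549 = 188289, q_3 = 20·217 + 36 = 4376 → 188289/4376
APPEND 35: p_4 = 35·188289 + 9337 = 6599452, q_4 = 35·4376 + 217 = 153377 → 6599452/153377
APPEND 19: p_5 = 19·6599452 + 188289 = 125577877, q_5 = 19·153377 + 4376 = 2918539 → 125577877/2918539
APPEND 38: p_6 = 38·125577877 + 6599452 = 4778558778, q_6 = 38·2918539 + 153377 = 111057859 → 4778558778/111057859
APPEND 22: p_7 = 22·4778558778 + 125577877 = 105253870993, q_7 = 22·111057859 + 2918539 = 2446191437 → 105253870993/2446191437
APPEND 4: p_8 = 4·105253870993 + 4778558778 = 425794042750, q_8 = 4·2446191437 + 111057859 = 9895823607 → 425794042750/9895823607
APPEND 41: p_9 = 41·425794042750 + 105253870993 = 17562809623743, q_9 = 41·9895823607 + 2446191437 = 408174959324 → 17562809623743/408174959324
APPEND 35: p_10 = 35·17562809623743 + 425794042750 = 615124130873755, q_10 = 35·408174959324 + 9895823607 = 14296019399947 → 615124130873755/14296019399947
APPEND 34: p_11 = 34·615124130873755 + 17562809623743 = 20931783259331413, q_11 = 34·14296019399947 + 408174959324 = 486472834557522 → 20931783259331413/486472834557522
APPEND 1: p_12 = 1·20931783259331413 + 615124130873755 = 21546907390205168, q_12 = 1·486472834557522 + 14296019399947 = 500768853957469 → 21546907390205168/500768853957469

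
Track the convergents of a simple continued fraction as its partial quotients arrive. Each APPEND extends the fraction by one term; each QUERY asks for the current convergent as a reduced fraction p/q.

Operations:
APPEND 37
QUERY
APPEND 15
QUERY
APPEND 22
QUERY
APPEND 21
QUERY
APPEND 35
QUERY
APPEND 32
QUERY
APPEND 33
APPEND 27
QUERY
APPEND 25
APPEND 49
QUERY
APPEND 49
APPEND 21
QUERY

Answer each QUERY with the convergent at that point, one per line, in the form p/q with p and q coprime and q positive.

37/1
556/15
12269/331
258205/6966
9049444/244141
289840413/7819478
258781983384/6981566183
317735826999361/8572056199193
327403963400062963/8832888631440080

APPEND 37: p_0 = 37·1 + 0 = 37, q_0 = 37·0 + 1 = 1 → 37/1
APPEND 15: p_1 = 15·37 + 1 = 556, q_1 = 15·1 + 0 = 15 → 556/15
APPEND 22: p_2 = 22·556 + 37 = 12269, q_2 = 22·15 + 1 = 331 → 12269/331
APPEND 21: p_3 = 21·12269 + 556 = 258205, q_3 = 21·331 + 15 = 6966 → 258205/6966
APPEND 35: p_4 = 35·258205 + 12269 = 9049444, q_4 = 35·6966 + 331 = 244141 → 9049444/244141
APPEND 32: p_5 = 32·9049444 + 258205 = 289840413, q_5 = 32·244141 + 6966 = 7819478 → 289840413/7819478
APPEND 33: p_6 = 33·289840413 + 9049444 = 9573783073, q_6 = 33·7819478 + 244141 = 258286915 → 9573783073/258286915
APPEND 27: p_7 = 27·9573783073 + 289840413 = 258781983384, q_7 = 27·258286915 + 7819478 = 6981566183 → 258781983384/6981566183
APPEND 25: p_8 = 25·258781983384 + 9573783073 = 6479123367673, q_8 = 25·6981566183 + 258286915 = 174797441490 → 6479123367673/174797441490
APPEND 49: p_9 = 49·6479123367673 + 258781983384 = 317735826999361, q_9 = 49·174797441490 + 6981566183 = 8572056199193 → 317735826999361/8572056199193
APPEND 49: p_10 = 49·317735826999361 + 6479123367673 = 15575534646336362, q_10 = 49·8572056199193 + 174797441490 = 420205551201947 → 15575534646336362/420205551201947
APPEND 21: p_11 = 21·15575534646336362 + 317735826999361 = 327403963400062963, q_11 = 21·420205551201947 + 8572056199193 = 8832888631440080 → 327403963400062963/8832888631440080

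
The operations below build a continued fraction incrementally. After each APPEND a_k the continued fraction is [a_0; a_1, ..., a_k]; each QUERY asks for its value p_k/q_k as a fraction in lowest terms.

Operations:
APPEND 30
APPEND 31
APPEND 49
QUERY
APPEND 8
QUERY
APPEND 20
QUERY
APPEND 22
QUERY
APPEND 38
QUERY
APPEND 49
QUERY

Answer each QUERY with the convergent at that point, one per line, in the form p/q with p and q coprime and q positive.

45649/1520
366123/12191
7368109/245340
162464521/5409671
6181019907/205812838
303032439964/10090238733

APPEND 30: p_0 = 30·1 + 0 = 30, q_0 = 30·0 + 1 = 1 → 30/1
APPEND 31: p_1 = 31·30 + 1 = 931, q_1 = 31·1 + 0 = 31 → 931/31
APPEND 49: p_2 = 49·931 + 30 = 45649, q_2 = 49·31 + 1 = 1520 → 45649/1520
APPEND 8: p_3 = 8·45649 + 931 = 366123, q_3 = 8·1520 + 31 = 12191 → 366123/12191
APPEND 20: p_4 = 20·366123 + 45649 = 7368109, q_4 = 20·12191 + 1520 = 245340 → 7368109/245340
APPEND 22: p_5 = 22·7368109 + 366123 = 162464521, q_5 = 22·245340 + 12191 = 5409671 → 162464521/5409671
APPEND 38: p_6 = 38·162464521 + 7368109 = 6181019907, q_6 = 38·5409671 + 245340 = 205812838 → 6181019907/205812838
APPEND 49: p_7 = 49·6181019907 + 162464521 = 303032439964, q_7 = 49·205812838 + 5409671 = 10090238733 → 303032439964/10090238733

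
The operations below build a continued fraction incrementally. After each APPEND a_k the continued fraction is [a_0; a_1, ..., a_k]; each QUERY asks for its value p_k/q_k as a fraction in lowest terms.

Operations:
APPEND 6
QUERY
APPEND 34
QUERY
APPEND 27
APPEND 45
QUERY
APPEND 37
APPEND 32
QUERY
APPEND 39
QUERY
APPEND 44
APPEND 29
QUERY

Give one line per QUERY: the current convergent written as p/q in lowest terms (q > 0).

6/1
205/34
249550/41389
295894062/49075373
11549107309/1915471859
14756790961391/2447480749760

APPEND 6: p_0 = 6·1 + 0 = 6, q_0 = 6·0 + 1 = 1 → 6/1
APPEND 34: p_1 = 34·6 + 1 = 205, q_1 = 34·1 + 0 = 34 → 205/34
APPEND 27: p_2 = 27·205 + 6 = 5541, q_2 = 27·34 + 1 = 919 → 5541/919
APPEND 45: p_3 = 45·5541 + 205 = 249550, q_3 = 45·919 + 34 = 41389 → 249550/41389
APPEND 37: p_4 = 37·249550 + 5541 = 9238891, q_4 = 37·41389 + 919 = 1532312 → 9238891/1532312
APPEND 32: p_5 = 32·9238891 + 249550 = 295894062, q_5 = 32·1532312 + 41389 = 49075373 → 295894062/49075373
APPEND 39: p_6 = 39·295894062 + 9238891 = 11549107309, q_6 = 39·49075373 + 1532312 = 1915471859 → 11549107309/1915471859
APPEND 44: p_7 = 44·11549107309 + 295894062 = 508456615658, q_7 = 44·1915471859 + 49075373 = 84329837169 → 508456615658/84329837169
APPEND 29: p_8 = 29·508456615658 + 11549107309 = 14756790961391, q_8 = 29·84329837169 + 1915471859 = 2447480749760 → 14756790961391/2447480749760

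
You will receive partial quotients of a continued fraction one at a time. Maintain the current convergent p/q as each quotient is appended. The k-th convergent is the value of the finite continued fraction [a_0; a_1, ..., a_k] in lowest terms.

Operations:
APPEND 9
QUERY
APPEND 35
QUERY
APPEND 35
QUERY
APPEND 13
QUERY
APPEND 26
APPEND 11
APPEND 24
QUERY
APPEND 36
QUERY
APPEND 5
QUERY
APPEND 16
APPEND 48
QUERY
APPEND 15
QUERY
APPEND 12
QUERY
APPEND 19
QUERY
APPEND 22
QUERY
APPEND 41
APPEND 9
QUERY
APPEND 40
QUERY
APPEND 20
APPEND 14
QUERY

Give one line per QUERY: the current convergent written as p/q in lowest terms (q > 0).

APPEND 9: p_0 = 9·1 + 0 = 9, q_0 = 9·0 + 1 = 1 → 9/1
APPEND 35: p_1 = 35·9 + 1 = 316, q_1 = 35·1 + 0 = 35 → 316/35
APPEND 35: p_2 = 35·316 + 9 = 11069, q_2 = 35·35 + 1 = 1226 → 11069/1226
APPEND 13: p_3 = 13·11069 + 316 = 144213, q_3 = 13·1226 + 35 = 15973 → 144213/15973
APPEND 26: p_4 = 26·144213 + 11069 = 3760607, q_4 = 26·15973 + 1226 = 416524 → 3760607/416524
APPEND 11: p_5 = 11·3760607 + 144213 = 41510890, q_5 = 11·416524 + 15973 = 4597737 → 41510890/4597737
APPEND 24: p_6 = 24·41510890 + 3760607 = 1000021967, q_6 = 24·4597737 + 416524 = 110762212 → 1000021967/110762212
APPEND 36: p_7 = 36·1000021967 + 41510890 = 36042301702, q_7 = 36·110762212 + 4597737 = 3992037369 → 36042301702/3992037369
APPEND 5: p_8 = 5·36042301702 + 1000021967 = 181211530477, q_8 = 5·3992037369 + 110762212 = 20070949057 → 181211530477/20070949057
APPEND 16: p_9 = 16·181211530477 + 36042301702 = 2935426789334, q_9 = 16·20070949057 + 3992037369 = 325127222281 → 2935426789334/325127222281
APPEND 48: p_10 = 48·2935426789334 + 181211530477 = 141081697418509, q_10 = 48·325127222281 + 20070949057 = 15626177618545 → 141081697418509/15626177618545
APPEND 15: p_11 = 15·141081697418509 + 2935426789334 = 2119160888066969, q_11 = 15·15626177618545 + 325127222281 = 234717791500456 → 2119160888066969/234717791500456
APPEND 12: p_12 = 12·2119160888066969 + 141081697418509 = 25571012354222137, q_12 = 12·234717791500456 + 15626177618545 = 2832239675624017 → 25571012354222137/2832239675624017
APPEND 19: p_13 = 19·25571012354222137 + 2119160888066969 = 487968395618287572, q_13 = 19·2832239675624017 + 234717791500456 = 54047271628356779 → 487968395618287572/54047271628356779
APPEND 22: p_14 = 22·487968395618287572 + 25571012354222137 = 10760875715956548721, q_14 = 22·54047271628356779 + 2832239675624017 = 1191872215499473155 → 10760875715956548721/1191872215499473155
APPEND 41: p_15 = 41·10760875715956548721 + 487968395618287572 = 441683872749836785133, q_15 = 41·1191872215499473155 + 54047271628356779 = 48920808107106756134 → 441683872749836785133/48920808107106756134
APPEND 9: p_16 = 9·441683872749836785133 + 10760875715956548721 = 3985915730464487614918, q_16 = 9·48920808107106756134 + 1191872215499473155 = 441479145179460278361 → 3985915730464487614918/441479145179460278361
APPEND 40: p_17 = 40·3985915730464487614918 + 441683872749836785133 = 159878313091329341381853, q_17 = 40·441479145179460278361 + 48920808107106756134 = 17708086615285517890574 → 159878313091329341381853/17708086615285517890574
APPEND 20: p_18 = 20·159878313091329341381853 + 3985915730464487614918 = 3201552177557051315251978, q_18 = 20·17708086615285517890574 + 441479145179460278361 = 354603211450889818089841 → 3201552177557051315251978/354603211450889818089841
APPEND 14: p_19 = 14·3201552177557051315251978 + 159878313091329341381853 = 44981608798890047754909545, q_19 = 14·354603211450889818089841 + 17708086615285517890574 = 4982153046927742971148348 → 44981608798890047754909545/4982153046927742971148348

9/1
316/35
11069/1226
144213/15973
1000021967/110762212
36042301702/3992037369
181211530477/20070949057
141081697418509/15626177618545
2119160888066969/234717791500456
25571012354222137/2832239675624017
487968395618287572/54047271628356779
10760875715956548721/1191872215499473155
3985915730464487614918/441479145179460278361
159878313091329341381853/17708086615285517890574
44981608798890047754909545/4982153046927742971148348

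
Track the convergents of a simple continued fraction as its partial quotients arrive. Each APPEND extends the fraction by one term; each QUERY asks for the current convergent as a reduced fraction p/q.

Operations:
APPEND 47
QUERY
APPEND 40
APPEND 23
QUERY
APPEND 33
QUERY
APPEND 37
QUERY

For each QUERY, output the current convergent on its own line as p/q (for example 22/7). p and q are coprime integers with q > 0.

APPEND 47: p_0 = 47·1 + 0 = 47, q_0 = 47·0 + 1 = 1 → 47/1
APPEND 40: p_1 = 40·47 + 1 = 1881, q_1 = 40·1 + 0 = 40 → 1881/40
APPEND 23: p_2 = 23·1881 + 47 = 43310, q_2 = 23·40 + 1 = 921 → 43310/921
APPEND 33: p_3 = 33·43310 + 1881 = 1431111, q_3 = 33·921 + 40 = 30433 → 1431111/30433
APPEND 37: p_4 = 37·1431111 + 43310 = 52994417, q_4 = 37·30433 + 921 = 1126942 → 52994417/1126942

47/1
43310/921
1431111/30433
52994417/1126942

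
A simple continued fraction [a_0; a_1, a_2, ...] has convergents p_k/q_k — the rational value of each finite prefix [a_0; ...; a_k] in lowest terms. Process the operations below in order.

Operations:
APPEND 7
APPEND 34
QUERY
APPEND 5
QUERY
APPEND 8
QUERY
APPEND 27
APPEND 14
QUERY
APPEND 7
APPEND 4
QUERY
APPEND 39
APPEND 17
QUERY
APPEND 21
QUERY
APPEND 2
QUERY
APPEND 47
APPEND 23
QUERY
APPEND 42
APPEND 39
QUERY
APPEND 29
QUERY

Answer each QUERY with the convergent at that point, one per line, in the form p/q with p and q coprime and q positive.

APPEND 7: p_0 = 7·1 + 0 = 7, q_0 = 7·0 + 1 = 1 → 7/1
APPEND 34: p_1 = 34·7 + 1 = 239, q_1 = 34·1 + 0 = 34 → 239/34
APPEND 5: p_2 = 5·239 + 7 = 1202, q_2 = 5·34 + 1 = 171 → 1202/171
APPEND 8: p_3 = 8·1202 + 239 = 9855, q_3 = 8·171 + 34 = 1402 → 9855/1402
APPEND 27: p_4 = 27·9855 + 1202 = 267287, q_4 = 27·1402 + 171 = 38025 → 267287/38025
APPEND 14: p_5 = 14·267287 + 9855 = 3751873, q_5 = 14·38025 + 1402 = 533752 → 3751873/533752
APPEND 7: p_6 = 7·3751873 + 267287 = 26530398, q_6 = 7·533752 + 38025 = 3774289 → 26530398/3774289
APPEND 4: p_7 = 4·26530398 + 3751873 = 109873465, q_7 = 4·3774289 + 533752 = 15630908 → 109873465/15630908
APPEND 39: p_8 = 39·109873465 + 26530398 = 4311595533, q_8 = 39·15630908 + 3774289 = 613379701 → 4311595533/613379701
APPEND 17: p_9 = 17·4311595533 + 109873465 = 73406997526, q_9 = 17·613379701 + 15630908 = 10443085825 → 73406997526/10443085825
APPEND 21: p_10 = 21·73406997526 + 4311595533 = 1545858543579, q_10 = 21·10443085825 + 613379701 = 219918182026 → 1545858543579/219918182026
APPEND 2: p_11 = 2·1545858543579 + 73406997526 = 3165124084684, q_11 = 2·219918182026 + 10443085825 = 450279449877 → 3165124084684/450279449877
APPEND 47: p_12 = 47·3165124084684 + 1545858543579 = 150306690523727, q_12 = 47·450279449877 + 219918182026 = 21383052326245 → 150306690523727/21383052326245
APPEND 23: p_13 = 23·150306690523727 + 3165124084684 = 3460219006130405, q_13 = 23·21383052326245 + 450279449877 = 492260482953512 → 3460219006130405/492260482953512
APPEND 42: p_14 = 42·3460219006130405 + 150306690523727 = 145479504948000737, q_14 = 42·492260482953512 + 21383052326245 = 20696323336373749 → 145479504948000737/20696323336373749
APPEND 39: p_15 = 39·145479504948000737 + 3460219006130405 = 5677160911978159148, q_15 = 39·20696323336373749 + 492260482953512 = 807648870601529723 → 5677160911978159148/807648870601529723
APPEND 29: p_16 = 29·5677160911978159148 + 145479504948000737 = 164783145952314616029, q_16 = 29·807648870601529723 + 20696323336373749 = 23442513570780735716 → 164783145952314616029/23442513570780735716

239/34
1202/171
9855/1402
3751873/533752
109873465/15630908
73406997526/10443085825
1545858543579/219918182026
3165124084684/450279449877
3460219006130405/492260482953512
5677160911978159148/807648870601529723
164783145952314616029/23442513570780735716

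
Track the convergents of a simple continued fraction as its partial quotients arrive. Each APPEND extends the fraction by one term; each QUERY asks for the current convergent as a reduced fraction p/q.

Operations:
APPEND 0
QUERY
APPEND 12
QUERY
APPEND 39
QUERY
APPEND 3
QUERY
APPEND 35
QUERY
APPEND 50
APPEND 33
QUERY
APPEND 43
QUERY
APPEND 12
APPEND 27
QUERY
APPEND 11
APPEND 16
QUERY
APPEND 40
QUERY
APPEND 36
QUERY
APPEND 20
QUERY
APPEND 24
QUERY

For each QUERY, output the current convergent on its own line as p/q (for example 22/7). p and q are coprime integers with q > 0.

0/1
1/12
39/469
118/1419
4169/50134
6886913/82818061
296345827/3563684742
96498340426/1160433628797
17137214844794/206082304856509
686553638573283/8256099811212092
24733068203482982/297425675508491821
495347917708232923/5956769609981048512
11913083093201073134/143259896315053656109

APPEND 0: p_0 = 0·1 + 0 = 0, q_0 = 0·0 + 1 = 1 → 0/1
APPEND 12: p_1 = 12·0 + 1 = 1, q_1 = 12·1 + 0 = 12 → 1/12
APPEND 39: p_2 = 39·1 + 0 = 39, q_2 = 39·12 + 1 = 469 → 39/469
APPEND 3: p_3 = 3·39 + 1 = 118, q_3 = 3·469 + 12 = 1419 → 118/1419
APPEND 35: p_4 = 35·118 + 39 = 4169, q_4 = 35·1419 + 469 = 50134 → 4169/50134
APPEND 50: p_5 = 50·4169 + 118 = 208568, q_5 = 50·50134 + 1419 = 2508119 → 208568/2508119
APPEND 33: p_6 = 33·208568 + 4169 = 6886913, q_6 = 33·2508119 + 50134 = 82818061 → 6886913/82818061
APPEND 43: p_7 = 43·6886913 + 208568 = 296345827, q_7 = 43·82818061 + 2508119 = 3563684742 → 296345827/3563684742
APPEND 12: p_8 = 12·296345827 + 6886913 = 3563036837, q_8 = 12·3563684742 + 82818061 = 42847034965 → 3563036837/42847034965
APPEND 27: p_9 = 27·3563036837 + 296345827 = 96498340426, q_9 = 27·42847034965 + 3563684742 = 1160433628797 → 96498340426/1160433628797
APPEND 11: p_10 = 11·96498340426 + 3563036837 = 1065044781523, q_10 = 11·1160433628797 + 42847034965 = 12807616951732 → 1065044781523/12807616951732
APPEND 16: p_11 = 16·1065044781523 + 96498340426 = 17137214844794, q_11 = 16·12807616951732 + 1160433628797 = 206082304856509 → 17137214844794/206082304856509
APPEND 40: p_12 = 40·17137214844794 + 1065044781523 = 686553638573283, q_12 = 40·206082304856509 + 12807616951732 = 8256099811212092 → 686553638573283/8256099811212092
APPEND 36: p_13 = 36·686553638573283 + 17137214844794 = 24733068203482982, q_13 = 36·8256099811212092 + 206082304856509 = 297425675508491821 → 24733068203482982/297425675508491821
APPEND 20: p_14 = 20·24733068203482982 + 686553638573283 = 495347917708232923, q_14 = 20·297425675508491821 + 8256099811212092 = 5956769609981048512 → 495347917708232923/5956769609981048512
APPEND 24: p_15 = 24·495347917708232923 + 24733068203482982 = 11913083093201073134, q_15 = 24·5956769609981048512 + 297425675508491821 = 143259896315053656109 → 11913083093201073134/143259896315053656109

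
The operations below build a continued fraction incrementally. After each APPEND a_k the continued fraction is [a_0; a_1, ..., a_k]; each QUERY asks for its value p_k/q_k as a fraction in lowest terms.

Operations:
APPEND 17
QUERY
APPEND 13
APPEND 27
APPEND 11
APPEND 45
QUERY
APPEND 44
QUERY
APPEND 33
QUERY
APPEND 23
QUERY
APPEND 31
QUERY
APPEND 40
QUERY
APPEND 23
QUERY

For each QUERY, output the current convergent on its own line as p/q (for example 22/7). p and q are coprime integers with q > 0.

APPEND 17: p_0 = 17·1 + 0 = 17, q_0 = 17·0 + 1 = 1 → 17/1
APPEND 13: p_1 = 13·17 + 1 = 222, q_1 = 13·1 + 0 = 13 → 222/13
APPEND 27: p_2 = 27·222 + 17 = 6011, q_2 = 27·13 + 1 = 352 → 6011/352
APPEND 11: p_3 = 11·6011 + 222 = 66343, q_3 = 11·352 + 13 = 3885 → 66343/3885
APPEND 45: p_4 = 45·66343 + 6011 = 2991446, q_4 = 45·3885 + 352 = 175177 → 2991446/175177
APPEND 44: p_5 = 44·2991446 + 66343 = 131689967, q_5 = 44·175177 + 3885 = 7711673 → 131689967/7711673
APPEND 33: p_6 = 33·131689967 + 2991446 = 4348760357, q_6 = 33·7711673 + 175177 = 254660386 → 4348760357/254660386
APPEND 23: p_7 = 23·4348760357 + 131689967 = 100153178178, q_7 = 23·254660386 + 7711673 = 5864900551 → 100153178178/5864900551
APPEND 31: p_8 = 31·100153178178 + 4348760357 = 3109097283875, q_8 = 31·5864900551 + 254660386 = 182066577467 → 3109097283875/182066577467
APPEND 40: p_9 = 40·3109097283875 + 100153178178 = 124464044533178, q_9 = 40·182066577467 + 5864900551 = 7288527999231 → 124464044533178/7288527999231
APPEND 23: p_10 = 23·124464044533178 + 3109097283875 = 2865782121546969, q_10 = 23·7288527999231 + 182066577467 = 167818210559780 → 2865782121546969/167818210559780

17/1
2991446/175177
131689967/7711673
4348760357/254660386
100153178178/5864900551
3109097283875/182066577467
124464044533178/7288527999231
2865782121546969/167818210559780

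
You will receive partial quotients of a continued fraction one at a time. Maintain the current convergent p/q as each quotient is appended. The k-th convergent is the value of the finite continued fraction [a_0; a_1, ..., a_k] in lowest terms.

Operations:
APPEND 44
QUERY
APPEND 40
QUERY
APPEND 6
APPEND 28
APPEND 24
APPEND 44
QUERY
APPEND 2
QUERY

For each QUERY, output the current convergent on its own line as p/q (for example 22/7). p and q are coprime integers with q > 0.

44/1
1761/40
316341777/7185520
639866348/14534193

APPEND 44: p_0 = 44·1 + 0 = 44, q_0 = 44·0 + 1 = 1 → 44/1
APPEND 40: p_1 = 40·44 + 1 = 1761, q_1 = 40·1 + 0 = 40 → 1761/40
APPEND 6: p_2 = 6·1761 + 44 = 10610, q_2 = 6·40 + 1 = 241 → 10610/241
APPEND 28: p_3 = 28·10610 + 1761 = 298841, q_3 = 28·241 + 40 = 6788 → 298841/6788
APPEND 24: p_4 = 24·298841 + 10610 = 7182794, q_4 = 24·6788 + 241 = 163153 → 7182794/163153
APPEND 44: p_5 = 44·7182794 + 298841 = 316341777, q_5 = 44·163153 + 6788 = 7185520 → 316341777/7185520
APPEND 2: p_6 = 2·316341777 + 7182794 = 639866348, q_6 = 2·7185520 + 163153 = 14534193 → 639866348/14534193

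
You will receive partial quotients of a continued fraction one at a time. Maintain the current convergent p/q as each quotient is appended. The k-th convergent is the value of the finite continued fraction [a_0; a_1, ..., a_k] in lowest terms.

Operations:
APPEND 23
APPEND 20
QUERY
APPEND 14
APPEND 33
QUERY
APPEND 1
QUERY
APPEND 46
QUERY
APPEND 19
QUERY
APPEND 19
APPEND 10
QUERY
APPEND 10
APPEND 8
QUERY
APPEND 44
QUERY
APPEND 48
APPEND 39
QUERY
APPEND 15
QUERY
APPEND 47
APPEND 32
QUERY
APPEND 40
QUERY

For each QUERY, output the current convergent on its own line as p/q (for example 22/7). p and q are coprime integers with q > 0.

461/20
214202/9293
220679/9574
10365436/449697
197163963/8553817
37761971293/1638276017
3088771520597/134004135137
136287323099931/5912727678418
255386618255474046/11079765102947257
3837344154112427975/166480421476908056
5783375323723379271847/250907586806040936504
231515623510796710462751/10044139131816155086049

APPEND 23: p_0 = 23·1 + 0 = 23, q_0 = 23·0 + 1 = 1 → 23/1
APPEND 20: p_1 = 20·23 + 1 = 461, q_1 = 20·1 + 0 = 20 → 461/20
APPEND 14: p_2 = 14·461 + 23 = 6477, q_2 = 14·20 + 1 = 281 → 6477/281
APPEND 33: p_3 = 33·6477 + 461 = 214202, q_3 = 33·281 + 20 = 9293 → 214202/9293
APPEND 1: p_4 = 1·214202 + 6477 = 220679, q_4 = 1·9293 + 281 = 9574 → 220679/9574
APPEND 46: p_5 = 46·220679 + 214202 = 10365436, q_5 = 46·9574 + 9293 = 449697 → 10365436/449697
APPEND 19: p_6 = 19·10365436 + 220679 = 197163963, q_6 = 19·449697 + 9574 = 8553817 → 197163963/8553817
APPEND 19: p_7 = 19·197163963 + 10365436 = 3756480733, q_7 = 19·8553817 + 449697 = 162972220 → 3756480733/162972220
APPEND 10: p_8 = 10·3756480733 + 197163963 = 37761971293, q_8 = 10·162972220 + 8553817 = 1638276017 → 37761971293/1638276017
APPEND 10: p_9 = 10·37761971293 + 3756480733 = 381376193663, q_9 = 10·1638276017 + 162972220 = 16545732390 → 381376193663/16545732390
APPEND 8: p_10 = 8·381376193663 + 37761971293 = 3088771520597, q_10 = 8·16545732390 + 1638276017 = 134004135137 → 3088771520597/134004135137
APPEND 44: p_11 = 44·3088771520597 + 381376193663 = 136287323099931, q_11 = 44·134004135137 + 16545732390 = 5912727678418 → 136287323099931/5912727678418
APPEND 48: p_12 = 48·136287323099931 + 3088771520597 = 6544880280317285, q_12 = 48·5912727678418 + 134004135137 = 283944932699201 → 6544880280317285/283944932699201
APPEND 39: p_13 = 39·6544880280317285 + 136287323099931 = 255386618255474046, q_13 = 39·283944932699201 + 5912727678418 = 11079765102947257 → 255386618255474046/11079765102947257
APPEND 15: p_14 = 15·255386618255474046 + 6544880280317285 = 3837344154112427975, q_14 = 15·11079765102947257 + 283944932699201 = 166480421476908056 → 3837344154112427975/166480421476908056
APPEND 47: p_15 = 47·3837344154112427975 + 255386618255474046 = 180610561861539588871, q_15 = 47·166480421476908056 + 11079765102947257 = 7835659574517625889 → 180610561861539588871/7835659574517625889
APPEND 32: p_16 = 32·180610561861539588871 + 3837344154112427975 = 5783375323723379271847, q_16 = 32·7835659574517625889 + 166480421476908056 = 250907586806040936504 → 5783375323723379271847/250907586806040936504
APPEND 40: p_17 = 40·5783375323723379271847 + 180610561861539588871 = 231515623510796710462751, q_17 = 40·250907586806040936504 + 7835659574517625889 = 10044139131816155086049 → 231515623510796710462751/10044139131816155086049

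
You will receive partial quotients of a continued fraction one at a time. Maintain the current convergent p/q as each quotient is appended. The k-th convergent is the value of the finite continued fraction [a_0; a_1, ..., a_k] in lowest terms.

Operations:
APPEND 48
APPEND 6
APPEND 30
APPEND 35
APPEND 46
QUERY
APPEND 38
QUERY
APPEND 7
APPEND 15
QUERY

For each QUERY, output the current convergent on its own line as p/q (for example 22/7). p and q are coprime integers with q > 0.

APPEND 48: p_0 = 48·1 + 0 = 48, q_0 = 48·0 + 1 = 1 → 48/1
APPEND 6: p_1 = 6·48 + 1 = 289, q_1 = 6·1 + 0 = 6 → 289/6
APPEND 30: p_2 = 30·289 + 48 = 8718, q_2 = 30·6 + 1 = 181 → 8718/181
APPEND 35: p_3 = 35·8718 + 289 = 305419, q_3 = 35·181 + 6 = 6341 → 305419/6341
APPEND 46: p_4 = 46·305419 + 8718 = 14057992, q_4 = 46·6341 + 181 = 291867 → 14057992/291867
APPEND 38: p_5 = 38·14057992 + 305419 = 534509115, q_5 = 38·291867 + 6341 = 11097287 → 534509115/11097287
APPEND 7: p_6 = 7·534509115 + 14057992 = 3755621797, q_6 = 7·11097287 + 291867 = 77972876 → 3755621797/77972876
APPEND 15: p_7 = 15·3755621797 + 534509115 = 56868836070, q_7 = 15·77972876 + 11097287 = 1180690427 → 56868836070/1180690427

14057992/291867
534509115/11097287
56868836070/1180690427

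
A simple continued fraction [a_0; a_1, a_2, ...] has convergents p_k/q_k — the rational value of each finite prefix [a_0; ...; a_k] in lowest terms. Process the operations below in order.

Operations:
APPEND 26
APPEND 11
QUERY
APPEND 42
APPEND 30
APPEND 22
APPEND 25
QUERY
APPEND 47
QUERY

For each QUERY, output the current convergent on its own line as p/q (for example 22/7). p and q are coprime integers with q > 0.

287/11
200142537/7671026
9414690433/360844507

APPEND 26: p_0 = 26·1 + 0 = 26, q_0 = 26·0 + 1 = 1 → 26/1
APPEND 11: p_1 = 11·26 + 1 = 287, q_1 = 11·1 + 0 = 11 → 287/11
APPEND 42: p_2 = 42·287 + 26 = 12080, q_2 = 42·11 + 1 = 463 → 12080/463
APPEND 30: p_3 = 30·12080 + 287 = 362687, q_3 = 30·463 + 11 = 13901 → 362687/13901
APPEND 22: p_4 = 22·362687 + 12080 = 7991194, q_4 = 22·13901 + 463 = 306285 → 7991194/306285
APPEND 25: p_5 = 25·7991194 + 362687 = 200142537, q_5 = 25·306285 + 13901 = 7671026 → 200142537/7671026
APPEND 47: p_6 = 47·200142537 + 7991194 = 9414690433, q_6 = 47·7671026 + 306285 = 360844507 → 9414690433/360844507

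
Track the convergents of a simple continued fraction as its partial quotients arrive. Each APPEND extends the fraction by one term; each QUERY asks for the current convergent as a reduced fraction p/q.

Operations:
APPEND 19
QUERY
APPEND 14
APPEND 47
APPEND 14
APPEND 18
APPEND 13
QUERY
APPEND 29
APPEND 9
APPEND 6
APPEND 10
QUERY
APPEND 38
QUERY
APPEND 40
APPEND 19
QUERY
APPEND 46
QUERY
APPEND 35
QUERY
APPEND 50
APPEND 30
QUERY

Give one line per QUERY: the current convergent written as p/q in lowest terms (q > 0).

APPEND 19: p_0 = 19·1 + 0 = 19, q_0 = 19·0 + 1 = 1 → 19/1
APPEND 14: p_1 = 14·19 + 1 = 267, q_1 = 14·1 + 0 = 14 → 267/14
APPEND 47: p_2 = 47·267 + 19 = 12568, q_2 = 47·14 + 1 = 659 → 12568/659
APPEND 14: p_3 = 14·12568 + 267 = 176219, q_3 = 14·659 + 14 = 9240 → 176219/9240
APPEND 18: p_4 = 18·176219 + 12568 = 3184510, q_4 = 18·9240 + 659 = 166979 → 3184510/166979
APPEND 13: p_5 = 13·3184510 + 176219 = 41574849, q_5 = 13·166979 + 9240 = 2179967 → 41574849/2179967
APPEND 29: p_6 = 29·41574849 + 3184510 = 1208855131, q_6 = 29·2179967 + 166979 = 63386022 → 1208855131/63386022
APPEND 9: p_7 = 9·1208855131 + 41574849 = 10921271028, q_7 = 9·63386022 + 2179967 = 572654165 → 10921271028/572654165
APPEND 6: p_8 = 6·10921271028 + 1208855131 = 66736481299, q_8 = 6·572654165 + 63386022 = 3499311012 → 66736481299/3499311012
APPEND 10: p_9 = 10·66736481299 + 10921271028 = 678286084018, q_9 = 10·3499311012 + 572654165 = 35565764285 → 678286084018/35565764285
APPEND 38: p_10 = 38·678286084018 + 66736481299 = 25841607673983, q_10 = 38·35565764285 + 3499311012 = 1354998353842 → 25841607673983/1354998353842
APPEND 40: p_11 = 40·25841607673983 + 678286084018 = 1034342593043338, q_11 = 40·1354998353842 + 35565764285 = 54235499917965 → 1034342593043338/54235499917965
APPEND 19: p_12 = 19·1034342593043338 + 25841607673983 = 19678350875497405, q_12 = 19·54235499917965 + 1354998353842 = 1031829496795177 → 19678350875497405/1031829496795177
APPEND 46: p_13 = 46·19678350875497405 + 1034342593043338 = 906238482865923968, q_13 = 46·1031829496795177 + 54235499917965 = 47518392352496107 → 906238482865923968/47518392352496107
APPEND 35: p_14 = 35·906238482865923968 + 19678350875497405 = 31738025251182836285, q_14 = 35·47518392352496107 + 1031829496795177 = 1664175561834158922 → 31738025251182836285/1664175561834158922
APPEND 50: p_15 = 50·31738025251182836285 + 906238482865923968 = 1587807501042007738218, q_15 = 50·1664175561834158922 + 47518392352496107 = 83256296484060442207 → 1587807501042007738218/83256296484060442207
APPEND 30: p_16 = 30·1587807501042007738218 + 31738025251182836285 = 47665963056511414982825, q_16 = 30·83256296484060442207 + 1664175561834158922 = 2499353070083647425132 → 47665963056511414982825/2499353070083647425132

19/1
41574849/2179967
678286084018/35565764285
25841607673983/1354998353842
19678350875497405/1031829496795177
906238482865923968/47518392352496107
31738025251182836285/1664175561834158922
47665963056511414982825/2499353070083647425132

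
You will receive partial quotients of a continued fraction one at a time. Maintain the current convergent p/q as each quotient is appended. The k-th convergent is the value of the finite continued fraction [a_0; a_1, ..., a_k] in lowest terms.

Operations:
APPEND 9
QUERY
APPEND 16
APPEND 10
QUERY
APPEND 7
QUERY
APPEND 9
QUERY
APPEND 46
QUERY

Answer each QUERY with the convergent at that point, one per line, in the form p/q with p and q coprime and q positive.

9/1
1459/161
10358/1143
94681/10448
4365684/481751

APPEND 9: p_0 = 9·1 + 0 = 9, q_0 = 9·0 + 1 = 1 → 9/1
APPEND 16: p_1 = 16·9 + 1 = 145, q_1 = 16·1 + 0 = 16 → 145/16
APPEND 10: p_2 = 10·145 + 9 = 1459, q_2 = 10·16 + 1 = 161 → 1459/161
APPEND 7: p_3 = 7·1459 + 145 = 10358, q_3 = 7·161 + 16 = 1143 → 10358/1143
APPEND 9: p_4 = 9·10358 + 1459 = 94681, q_4 = 9·1143 + 161 = 10448 → 94681/10448
APPEND 46: p_5 = 46·94681 + 10358 = 4365684, q_5 = 46·10448 + 1143 = 481751 → 4365684/481751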